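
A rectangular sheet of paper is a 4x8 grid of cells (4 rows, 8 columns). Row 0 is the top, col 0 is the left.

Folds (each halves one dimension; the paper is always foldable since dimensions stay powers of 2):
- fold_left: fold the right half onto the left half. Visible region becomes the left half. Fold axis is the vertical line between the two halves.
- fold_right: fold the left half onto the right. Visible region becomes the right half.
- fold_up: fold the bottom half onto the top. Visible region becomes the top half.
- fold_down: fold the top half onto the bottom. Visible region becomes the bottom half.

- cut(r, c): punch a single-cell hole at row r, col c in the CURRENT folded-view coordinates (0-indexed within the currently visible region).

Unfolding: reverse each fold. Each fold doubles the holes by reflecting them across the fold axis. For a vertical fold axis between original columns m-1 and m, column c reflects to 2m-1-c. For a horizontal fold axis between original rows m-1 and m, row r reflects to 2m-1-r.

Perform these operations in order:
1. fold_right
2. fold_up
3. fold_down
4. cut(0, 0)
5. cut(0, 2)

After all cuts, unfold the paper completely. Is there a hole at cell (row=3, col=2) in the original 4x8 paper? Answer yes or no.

Op 1 fold_right: fold axis v@4; visible region now rows[0,4) x cols[4,8) = 4x4
Op 2 fold_up: fold axis h@2; visible region now rows[0,2) x cols[4,8) = 2x4
Op 3 fold_down: fold axis h@1; visible region now rows[1,2) x cols[4,8) = 1x4
Op 4 cut(0, 0): punch at orig (1,4); cuts so far [(1, 4)]; region rows[1,2) x cols[4,8) = 1x4
Op 5 cut(0, 2): punch at orig (1,6); cuts so far [(1, 4), (1, 6)]; region rows[1,2) x cols[4,8) = 1x4
Unfold 1 (reflect across h@1): 4 holes -> [(0, 4), (0, 6), (1, 4), (1, 6)]
Unfold 2 (reflect across h@2): 8 holes -> [(0, 4), (0, 6), (1, 4), (1, 6), (2, 4), (2, 6), (3, 4), (3, 6)]
Unfold 3 (reflect across v@4): 16 holes -> [(0, 1), (0, 3), (0, 4), (0, 6), (1, 1), (1, 3), (1, 4), (1, 6), (2, 1), (2, 3), (2, 4), (2, 6), (3, 1), (3, 3), (3, 4), (3, 6)]
Holes: [(0, 1), (0, 3), (0, 4), (0, 6), (1, 1), (1, 3), (1, 4), (1, 6), (2, 1), (2, 3), (2, 4), (2, 6), (3, 1), (3, 3), (3, 4), (3, 6)]

Answer: no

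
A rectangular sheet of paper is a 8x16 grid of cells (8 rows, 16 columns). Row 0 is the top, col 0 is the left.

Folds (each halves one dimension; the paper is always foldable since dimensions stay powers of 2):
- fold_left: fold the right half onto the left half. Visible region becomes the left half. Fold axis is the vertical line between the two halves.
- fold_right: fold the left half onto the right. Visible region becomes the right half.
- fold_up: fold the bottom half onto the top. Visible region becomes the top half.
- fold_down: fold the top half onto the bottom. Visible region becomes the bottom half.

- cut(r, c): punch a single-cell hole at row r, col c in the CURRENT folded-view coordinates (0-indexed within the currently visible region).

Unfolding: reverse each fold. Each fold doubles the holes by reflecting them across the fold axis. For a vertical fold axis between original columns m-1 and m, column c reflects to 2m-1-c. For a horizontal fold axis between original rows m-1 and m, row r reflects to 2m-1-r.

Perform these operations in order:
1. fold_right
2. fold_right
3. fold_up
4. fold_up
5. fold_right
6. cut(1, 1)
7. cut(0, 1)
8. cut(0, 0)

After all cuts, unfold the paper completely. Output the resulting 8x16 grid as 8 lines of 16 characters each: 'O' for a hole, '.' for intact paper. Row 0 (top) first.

Answer: OOOOOOOOOOOOOOOO
O..OO..OO..OO..O
O..OO..OO..OO..O
OOOOOOOOOOOOOOOO
OOOOOOOOOOOOOOOO
O..OO..OO..OO..O
O..OO..OO..OO..O
OOOOOOOOOOOOOOOO

Derivation:
Op 1 fold_right: fold axis v@8; visible region now rows[0,8) x cols[8,16) = 8x8
Op 2 fold_right: fold axis v@12; visible region now rows[0,8) x cols[12,16) = 8x4
Op 3 fold_up: fold axis h@4; visible region now rows[0,4) x cols[12,16) = 4x4
Op 4 fold_up: fold axis h@2; visible region now rows[0,2) x cols[12,16) = 2x4
Op 5 fold_right: fold axis v@14; visible region now rows[0,2) x cols[14,16) = 2x2
Op 6 cut(1, 1): punch at orig (1,15); cuts so far [(1, 15)]; region rows[0,2) x cols[14,16) = 2x2
Op 7 cut(0, 1): punch at orig (0,15); cuts so far [(0, 15), (1, 15)]; region rows[0,2) x cols[14,16) = 2x2
Op 8 cut(0, 0): punch at orig (0,14); cuts so far [(0, 14), (0, 15), (1, 15)]; region rows[0,2) x cols[14,16) = 2x2
Unfold 1 (reflect across v@14): 6 holes -> [(0, 12), (0, 13), (0, 14), (0, 15), (1, 12), (1, 15)]
Unfold 2 (reflect across h@2): 12 holes -> [(0, 12), (0, 13), (0, 14), (0, 15), (1, 12), (1, 15), (2, 12), (2, 15), (3, 12), (3, 13), (3, 14), (3, 15)]
Unfold 3 (reflect across h@4): 24 holes -> [(0, 12), (0, 13), (0, 14), (0, 15), (1, 12), (1, 15), (2, 12), (2, 15), (3, 12), (3, 13), (3, 14), (3, 15), (4, 12), (4, 13), (4, 14), (4, 15), (5, 12), (5, 15), (6, 12), (6, 15), (7, 12), (7, 13), (7, 14), (7, 15)]
Unfold 4 (reflect across v@12): 48 holes -> [(0, 8), (0, 9), (0, 10), (0, 11), (0, 12), (0, 13), (0, 14), (0, 15), (1, 8), (1, 11), (1, 12), (1, 15), (2, 8), (2, 11), (2, 12), (2, 15), (3, 8), (3, 9), (3, 10), (3, 11), (3, 12), (3, 13), (3, 14), (3, 15), (4, 8), (4, 9), (4, 10), (4, 11), (4, 12), (4, 13), (4, 14), (4, 15), (5, 8), (5, 11), (5, 12), (5, 15), (6, 8), (6, 11), (6, 12), (6, 15), (7, 8), (7, 9), (7, 10), (7, 11), (7, 12), (7, 13), (7, 14), (7, 15)]
Unfold 5 (reflect across v@8): 96 holes -> [(0, 0), (0, 1), (0, 2), (0, 3), (0, 4), (0, 5), (0, 6), (0, 7), (0, 8), (0, 9), (0, 10), (0, 11), (0, 12), (0, 13), (0, 14), (0, 15), (1, 0), (1, 3), (1, 4), (1, 7), (1, 8), (1, 11), (1, 12), (1, 15), (2, 0), (2, 3), (2, 4), (2, 7), (2, 8), (2, 11), (2, 12), (2, 15), (3, 0), (3, 1), (3, 2), (3, 3), (3, 4), (3, 5), (3, 6), (3, 7), (3, 8), (3, 9), (3, 10), (3, 11), (3, 12), (3, 13), (3, 14), (3, 15), (4, 0), (4, 1), (4, 2), (4, 3), (4, 4), (4, 5), (4, 6), (4, 7), (4, 8), (4, 9), (4, 10), (4, 11), (4, 12), (4, 13), (4, 14), (4, 15), (5, 0), (5, 3), (5, 4), (5, 7), (5, 8), (5, 11), (5, 12), (5, 15), (6, 0), (6, 3), (6, 4), (6, 7), (6, 8), (6, 11), (6, 12), (6, 15), (7, 0), (7, 1), (7, 2), (7, 3), (7, 4), (7, 5), (7, 6), (7, 7), (7, 8), (7, 9), (7, 10), (7, 11), (7, 12), (7, 13), (7, 14), (7, 15)]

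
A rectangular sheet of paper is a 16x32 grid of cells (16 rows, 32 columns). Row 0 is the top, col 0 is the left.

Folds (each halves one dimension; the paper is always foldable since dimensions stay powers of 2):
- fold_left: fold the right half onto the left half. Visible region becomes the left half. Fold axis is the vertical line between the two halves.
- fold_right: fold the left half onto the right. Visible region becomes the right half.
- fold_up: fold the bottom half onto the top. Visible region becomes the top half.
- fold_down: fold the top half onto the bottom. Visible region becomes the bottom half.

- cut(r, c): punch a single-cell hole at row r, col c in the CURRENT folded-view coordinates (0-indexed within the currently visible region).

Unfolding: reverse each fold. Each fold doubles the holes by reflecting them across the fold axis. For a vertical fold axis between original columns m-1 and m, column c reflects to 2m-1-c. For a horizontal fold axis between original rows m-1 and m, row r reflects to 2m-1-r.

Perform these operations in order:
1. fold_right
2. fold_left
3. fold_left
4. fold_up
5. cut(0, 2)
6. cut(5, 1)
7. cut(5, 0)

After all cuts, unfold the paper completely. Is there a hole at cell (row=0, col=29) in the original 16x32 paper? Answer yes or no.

Op 1 fold_right: fold axis v@16; visible region now rows[0,16) x cols[16,32) = 16x16
Op 2 fold_left: fold axis v@24; visible region now rows[0,16) x cols[16,24) = 16x8
Op 3 fold_left: fold axis v@20; visible region now rows[0,16) x cols[16,20) = 16x4
Op 4 fold_up: fold axis h@8; visible region now rows[0,8) x cols[16,20) = 8x4
Op 5 cut(0, 2): punch at orig (0,18); cuts so far [(0, 18)]; region rows[0,8) x cols[16,20) = 8x4
Op 6 cut(5, 1): punch at orig (5,17); cuts so far [(0, 18), (5, 17)]; region rows[0,8) x cols[16,20) = 8x4
Op 7 cut(5, 0): punch at orig (5,16); cuts so far [(0, 18), (5, 16), (5, 17)]; region rows[0,8) x cols[16,20) = 8x4
Unfold 1 (reflect across h@8): 6 holes -> [(0, 18), (5, 16), (5, 17), (10, 16), (10, 17), (15, 18)]
Unfold 2 (reflect across v@20): 12 holes -> [(0, 18), (0, 21), (5, 16), (5, 17), (5, 22), (5, 23), (10, 16), (10, 17), (10, 22), (10, 23), (15, 18), (15, 21)]
Unfold 3 (reflect across v@24): 24 holes -> [(0, 18), (0, 21), (0, 26), (0, 29), (5, 16), (5, 17), (5, 22), (5, 23), (5, 24), (5, 25), (5, 30), (5, 31), (10, 16), (10, 17), (10, 22), (10, 23), (10, 24), (10, 25), (10, 30), (10, 31), (15, 18), (15, 21), (15, 26), (15, 29)]
Unfold 4 (reflect across v@16): 48 holes -> [(0, 2), (0, 5), (0, 10), (0, 13), (0, 18), (0, 21), (0, 26), (0, 29), (5, 0), (5, 1), (5, 6), (5, 7), (5, 8), (5, 9), (5, 14), (5, 15), (5, 16), (5, 17), (5, 22), (5, 23), (5, 24), (5, 25), (5, 30), (5, 31), (10, 0), (10, 1), (10, 6), (10, 7), (10, 8), (10, 9), (10, 14), (10, 15), (10, 16), (10, 17), (10, 22), (10, 23), (10, 24), (10, 25), (10, 30), (10, 31), (15, 2), (15, 5), (15, 10), (15, 13), (15, 18), (15, 21), (15, 26), (15, 29)]
Holes: [(0, 2), (0, 5), (0, 10), (0, 13), (0, 18), (0, 21), (0, 26), (0, 29), (5, 0), (5, 1), (5, 6), (5, 7), (5, 8), (5, 9), (5, 14), (5, 15), (5, 16), (5, 17), (5, 22), (5, 23), (5, 24), (5, 25), (5, 30), (5, 31), (10, 0), (10, 1), (10, 6), (10, 7), (10, 8), (10, 9), (10, 14), (10, 15), (10, 16), (10, 17), (10, 22), (10, 23), (10, 24), (10, 25), (10, 30), (10, 31), (15, 2), (15, 5), (15, 10), (15, 13), (15, 18), (15, 21), (15, 26), (15, 29)]

Answer: yes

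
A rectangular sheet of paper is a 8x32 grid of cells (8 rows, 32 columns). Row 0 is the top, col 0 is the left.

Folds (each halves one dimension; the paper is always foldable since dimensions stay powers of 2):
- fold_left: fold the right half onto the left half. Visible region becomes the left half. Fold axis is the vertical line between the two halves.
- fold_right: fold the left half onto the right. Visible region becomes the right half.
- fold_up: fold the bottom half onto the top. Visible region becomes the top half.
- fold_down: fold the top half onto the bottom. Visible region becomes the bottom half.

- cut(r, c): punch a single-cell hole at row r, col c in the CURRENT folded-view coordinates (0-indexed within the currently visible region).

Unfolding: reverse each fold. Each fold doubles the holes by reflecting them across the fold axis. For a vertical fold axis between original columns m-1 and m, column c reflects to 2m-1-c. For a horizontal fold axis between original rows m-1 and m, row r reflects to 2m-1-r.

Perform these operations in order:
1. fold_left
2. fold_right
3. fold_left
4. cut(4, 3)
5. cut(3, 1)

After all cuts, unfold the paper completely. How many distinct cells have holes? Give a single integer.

Answer: 16

Derivation:
Op 1 fold_left: fold axis v@16; visible region now rows[0,8) x cols[0,16) = 8x16
Op 2 fold_right: fold axis v@8; visible region now rows[0,8) x cols[8,16) = 8x8
Op 3 fold_left: fold axis v@12; visible region now rows[0,8) x cols[8,12) = 8x4
Op 4 cut(4, 3): punch at orig (4,11); cuts so far [(4, 11)]; region rows[0,8) x cols[8,12) = 8x4
Op 5 cut(3, 1): punch at orig (3,9); cuts so far [(3, 9), (4, 11)]; region rows[0,8) x cols[8,12) = 8x4
Unfold 1 (reflect across v@12): 4 holes -> [(3, 9), (3, 14), (4, 11), (4, 12)]
Unfold 2 (reflect across v@8): 8 holes -> [(3, 1), (3, 6), (3, 9), (3, 14), (4, 3), (4, 4), (4, 11), (4, 12)]
Unfold 3 (reflect across v@16): 16 holes -> [(3, 1), (3, 6), (3, 9), (3, 14), (3, 17), (3, 22), (3, 25), (3, 30), (4, 3), (4, 4), (4, 11), (4, 12), (4, 19), (4, 20), (4, 27), (4, 28)]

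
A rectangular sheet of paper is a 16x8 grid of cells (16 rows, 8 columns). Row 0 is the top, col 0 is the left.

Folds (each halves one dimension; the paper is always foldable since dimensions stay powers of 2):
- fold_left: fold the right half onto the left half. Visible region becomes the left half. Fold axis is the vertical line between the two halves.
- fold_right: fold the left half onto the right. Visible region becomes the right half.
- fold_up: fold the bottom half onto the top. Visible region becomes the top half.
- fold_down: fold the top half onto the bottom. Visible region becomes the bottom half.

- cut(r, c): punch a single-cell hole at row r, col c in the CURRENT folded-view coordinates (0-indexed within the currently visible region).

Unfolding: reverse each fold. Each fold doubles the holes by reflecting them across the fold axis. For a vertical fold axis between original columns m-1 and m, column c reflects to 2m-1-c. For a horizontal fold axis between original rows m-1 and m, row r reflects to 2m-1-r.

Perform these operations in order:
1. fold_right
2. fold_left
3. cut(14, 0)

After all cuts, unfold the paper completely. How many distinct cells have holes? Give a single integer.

Op 1 fold_right: fold axis v@4; visible region now rows[0,16) x cols[4,8) = 16x4
Op 2 fold_left: fold axis v@6; visible region now rows[0,16) x cols[4,6) = 16x2
Op 3 cut(14, 0): punch at orig (14,4); cuts so far [(14, 4)]; region rows[0,16) x cols[4,6) = 16x2
Unfold 1 (reflect across v@6): 2 holes -> [(14, 4), (14, 7)]
Unfold 2 (reflect across v@4): 4 holes -> [(14, 0), (14, 3), (14, 4), (14, 7)]

Answer: 4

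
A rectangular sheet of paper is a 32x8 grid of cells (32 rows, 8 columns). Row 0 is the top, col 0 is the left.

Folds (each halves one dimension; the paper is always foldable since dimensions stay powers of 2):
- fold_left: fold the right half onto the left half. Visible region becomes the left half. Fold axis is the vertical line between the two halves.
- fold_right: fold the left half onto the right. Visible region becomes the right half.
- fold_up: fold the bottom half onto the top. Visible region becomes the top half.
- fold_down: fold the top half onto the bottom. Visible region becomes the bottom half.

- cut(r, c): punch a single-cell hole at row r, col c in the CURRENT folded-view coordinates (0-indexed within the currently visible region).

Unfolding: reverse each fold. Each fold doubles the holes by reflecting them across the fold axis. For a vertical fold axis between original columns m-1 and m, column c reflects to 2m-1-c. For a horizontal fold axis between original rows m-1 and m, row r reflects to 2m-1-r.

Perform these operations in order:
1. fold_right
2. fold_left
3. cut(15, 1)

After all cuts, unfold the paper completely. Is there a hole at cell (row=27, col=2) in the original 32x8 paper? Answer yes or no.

Op 1 fold_right: fold axis v@4; visible region now rows[0,32) x cols[4,8) = 32x4
Op 2 fold_left: fold axis v@6; visible region now rows[0,32) x cols[4,6) = 32x2
Op 3 cut(15, 1): punch at orig (15,5); cuts so far [(15, 5)]; region rows[0,32) x cols[4,6) = 32x2
Unfold 1 (reflect across v@6): 2 holes -> [(15, 5), (15, 6)]
Unfold 2 (reflect across v@4): 4 holes -> [(15, 1), (15, 2), (15, 5), (15, 6)]
Holes: [(15, 1), (15, 2), (15, 5), (15, 6)]

Answer: no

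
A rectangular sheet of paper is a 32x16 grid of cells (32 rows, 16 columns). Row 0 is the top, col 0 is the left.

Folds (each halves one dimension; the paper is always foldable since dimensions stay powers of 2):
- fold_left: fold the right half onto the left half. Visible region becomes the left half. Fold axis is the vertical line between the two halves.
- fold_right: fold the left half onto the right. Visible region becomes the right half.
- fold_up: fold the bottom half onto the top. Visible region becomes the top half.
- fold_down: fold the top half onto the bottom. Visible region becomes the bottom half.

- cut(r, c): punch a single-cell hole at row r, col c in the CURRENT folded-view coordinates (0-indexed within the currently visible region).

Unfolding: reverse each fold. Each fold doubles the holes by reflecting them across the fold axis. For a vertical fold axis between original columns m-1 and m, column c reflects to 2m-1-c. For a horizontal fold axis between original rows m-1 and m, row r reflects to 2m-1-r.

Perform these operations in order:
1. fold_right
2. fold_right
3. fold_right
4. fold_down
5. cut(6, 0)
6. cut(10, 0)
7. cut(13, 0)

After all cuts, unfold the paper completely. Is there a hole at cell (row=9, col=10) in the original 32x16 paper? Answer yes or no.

Answer: yes

Derivation:
Op 1 fold_right: fold axis v@8; visible region now rows[0,32) x cols[8,16) = 32x8
Op 2 fold_right: fold axis v@12; visible region now rows[0,32) x cols[12,16) = 32x4
Op 3 fold_right: fold axis v@14; visible region now rows[0,32) x cols[14,16) = 32x2
Op 4 fold_down: fold axis h@16; visible region now rows[16,32) x cols[14,16) = 16x2
Op 5 cut(6, 0): punch at orig (22,14); cuts so far [(22, 14)]; region rows[16,32) x cols[14,16) = 16x2
Op 6 cut(10, 0): punch at orig (26,14); cuts so far [(22, 14), (26, 14)]; region rows[16,32) x cols[14,16) = 16x2
Op 7 cut(13, 0): punch at orig (29,14); cuts so far [(22, 14), (26, 14), (29, 14)]; region rows[16,32) x cols[14,16) = 16x2
Unfold 1 (reflect across h@16): 6 holes -> [(2, 14), (5, 14), (9, 14), (22, 14), (26, 14), (29, 14)]
Unfold 2 (reflect across v@14): 12 holes -> [(2, 13), (2, 14), (5, 13), (5, 14), (9, 13), (9, 14), (22, 13), (22, 14), (26, 13), (26, 14), (29, 13), (29, 14)]
Unfold 3 (reflect across v@12): 24 holes -> [(2, 9), (2, 10), (2, 13), (2, 14), (5, 9), (5, 10), (5, 13), (5, 14), (9, 9), (9, 10), (9, 13), (9, 14), (22, 9), (22, 10), (22, 13), (22, 14), (26, 9), (26, 10), (26, 13), (26, 14), (29, 9), (29, 10), (29, 13), (29, 14)]
Unfold 4 (reflect across v@8): 48 holes -> [(2, 1), (2, 2), (2, 5), (2, 6), (2, 9), (2, 10), (2, 13), (2, 14), (5, 1), (5, 2), (5, 5), (5, 6), (5, 9), (5, 10), (5, 13), (5, 14), (9, 1), (9, 2), (9, 5), (9, 6), (9, 9), (9, 10), (9, 13), (9, 14), (22, 1), (22, 2), (22, 5), (22, 6), (22, 9), (22, 10), (22, 13), (22, 14), (26, 1), (26, 2), (26, 5), (26, 6), (26, 9), (26, 10), (26, 13), (26, 14), (29, 1), (29, 2), (29, 5), (29, 6), (29, 9), (29, 10), (29, 13), (29, 14)]
Holes: [(2, 1), (2, 2), (2, 5), (2, 6), (2, 9), (2, 10), (2, 13), (2, 14), (5, 1), (5, 2), (5, 5), (5, 6), (5, 9), (5, 10), (5, 13), (5, 14), (9, 1), (9, 2), (9, 5), (9, 6), (9, 9), (9, 10), (9, 13), (9, 14), (22, 1), (22, 2), (22, 5), (22, 6), (22, 9), (22, 10), (22, 13), (22, 14), (26, 1), (26, 2), (26, 5), (26, 6), (26, 9), (26, 10), (26, 13), (26, 14), (29, 1), (29, 2), (29, 5), (29, 6), (29, 9), (29, 10), (29, 13), (29, 14)]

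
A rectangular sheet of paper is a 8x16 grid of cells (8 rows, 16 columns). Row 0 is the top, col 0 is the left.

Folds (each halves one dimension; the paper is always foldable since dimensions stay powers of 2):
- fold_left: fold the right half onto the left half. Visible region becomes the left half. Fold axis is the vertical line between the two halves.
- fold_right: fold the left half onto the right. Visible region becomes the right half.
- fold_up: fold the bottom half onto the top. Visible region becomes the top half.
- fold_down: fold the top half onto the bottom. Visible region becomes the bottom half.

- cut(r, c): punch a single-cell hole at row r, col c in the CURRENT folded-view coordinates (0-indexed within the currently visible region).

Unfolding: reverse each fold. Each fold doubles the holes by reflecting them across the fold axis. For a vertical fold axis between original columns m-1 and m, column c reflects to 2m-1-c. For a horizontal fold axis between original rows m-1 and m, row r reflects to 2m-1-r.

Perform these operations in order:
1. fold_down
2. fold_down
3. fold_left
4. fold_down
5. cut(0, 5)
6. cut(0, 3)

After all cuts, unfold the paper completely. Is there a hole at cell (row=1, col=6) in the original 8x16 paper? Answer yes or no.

Answer: no

Derivation:
Op 1 fold_down: fold axis h@4; visible region now rows[4,8) x cols[0,16) = 4x16
Op 2 fold_down: fold axis h@6; visible region now rows[6,8) x cols[0,16) = 2x16
Op 3 fold_left: fold axis v@8; visible region now rows[6,8) x cols[0,8) = 2x8
Op 4 fold_down: fold axis h@7; visible region now rows[7,8) x cols[0,8) = 1x8
Op 5 cut(0, 5): punch at orig (7,5); cuts so far [(7, 5)]; region rows[7,8) x cols[0,8) = 1x8
Op 6 cut(0, 3): punch at orig (7,3); cuts so far [(7, 3), (7, 5)]; region rows[7,8) x cols[0,8) = 1x8
Unfold 1 (reflect across h@7): 4 holes -> [(6, 3), (6, 5), (7, 3), (7, 5)]
Unfold 2 (reflect across v@8): 8 holes -> [(6, 3), (6, 5), (6, 10), (6, 12), (7, 3), (7, 5), (7, 10), (7, 12)]
Unfold 3 (reflect across h@6): 16 holes -> [(4, 3), (4, 5), (4, 10), (4, 12), (5, 3), (5, 5), (5, 10), (5, 12), (6, 3), (6, 5), (6, 10), (6, 12), (7, 3), (7, 5), (7, 10), (7, 12)]
Unfold 4 (reflect across h@4): 32 holes -> [(0, 3), (0, 5), (0, 10), (0, 12), (1, 3), (1, 5), (1, 10), (1, 12), (2, 3), (2, 5), (2, 10), (2, 12), (3, 3), (3, 5), (3, 10), (3, 12), (4, 3), (4, 5), (4, 10), (4, 12), (5, 3), (5, 5), (5, 10), (5, 12), (6, 3), (6, 5), (6, 10), (6, 12), (7, 3), (7, 5), (7, 10), (7, 12)]
Holes: [(0, 3), (0, 5), (0, 10), (0, 12), (1, 3), (1, 5), (1, 10), (1, 12), (2, 3), (2, 5), (2, 10), (2, 12), (3, 3), (3, 5), (3, 10), (3, 12), (4, 3), (4, 5), (4, 10), (4, 12), (5, 3), (5, 5), (5, 10), (5, 12), (6, 3), (6, 5), (6, 10), (6, 12), (7, 3), (7, 5), (7, 10), (7, 12)]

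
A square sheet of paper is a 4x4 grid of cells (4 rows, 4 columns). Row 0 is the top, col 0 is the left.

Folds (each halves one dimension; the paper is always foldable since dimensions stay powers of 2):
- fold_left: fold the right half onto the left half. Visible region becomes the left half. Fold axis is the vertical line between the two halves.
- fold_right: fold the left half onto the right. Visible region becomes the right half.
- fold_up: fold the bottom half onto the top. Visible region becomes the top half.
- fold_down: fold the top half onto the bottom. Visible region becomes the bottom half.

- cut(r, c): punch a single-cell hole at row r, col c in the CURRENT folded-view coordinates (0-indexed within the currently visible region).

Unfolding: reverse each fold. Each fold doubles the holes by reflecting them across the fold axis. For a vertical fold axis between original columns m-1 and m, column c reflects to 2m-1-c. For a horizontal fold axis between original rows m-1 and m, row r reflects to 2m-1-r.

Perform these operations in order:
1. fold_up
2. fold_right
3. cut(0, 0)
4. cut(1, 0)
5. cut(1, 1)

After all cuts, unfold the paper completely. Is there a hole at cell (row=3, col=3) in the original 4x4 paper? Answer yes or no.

Answer: no

Derivation:
Op 1 fold_up: fold axis h@2; visible region now rows[0,2) x cols[0,4) = 2x4
Op 2 fold_right: fold axis v@2; visible region now rows[0,2) x cols[2,4) = 2x2
Op 3 cut(0, 0): punch at orig (0,2); cuts so far [(0, 2)]; region rows[0,2) x cols[2,4) = 2x2
Op 4 cut(1, 0): punch at orig (1,2); cuts so far [(0, 2), (1, 2)]; region rows[0,2) x cols[2,4) = 2x2
Op 5 cut(1, 1): punch at orig (1,3); cuts so far [(0, 2), (1, 2), (1, 3)]; region rows[0,2) x cols[2,4) = 2x2
Unfold 1 (reflect across v@2): 6 holes -> [(0, 1), (0, 2), (1, 0), (1, 1), (1, 2), (1, 3)]
Unfold 2 (reflect across h@2): 12 holes -> [(0, 1), (0, 2), (1, 0), (1, 1), (1, 2), (1, 3), (2, 0), (2, 1), (2, 2), (2, 3), (3, 1), (3, 2)]
Holes: [(0, 1), (0, 2), (1, 0), (1, 1), (1, 2), (1, 3), (2, 0), (2, 1), (2, 2), (2, 3), (3, 1), (3, 2)]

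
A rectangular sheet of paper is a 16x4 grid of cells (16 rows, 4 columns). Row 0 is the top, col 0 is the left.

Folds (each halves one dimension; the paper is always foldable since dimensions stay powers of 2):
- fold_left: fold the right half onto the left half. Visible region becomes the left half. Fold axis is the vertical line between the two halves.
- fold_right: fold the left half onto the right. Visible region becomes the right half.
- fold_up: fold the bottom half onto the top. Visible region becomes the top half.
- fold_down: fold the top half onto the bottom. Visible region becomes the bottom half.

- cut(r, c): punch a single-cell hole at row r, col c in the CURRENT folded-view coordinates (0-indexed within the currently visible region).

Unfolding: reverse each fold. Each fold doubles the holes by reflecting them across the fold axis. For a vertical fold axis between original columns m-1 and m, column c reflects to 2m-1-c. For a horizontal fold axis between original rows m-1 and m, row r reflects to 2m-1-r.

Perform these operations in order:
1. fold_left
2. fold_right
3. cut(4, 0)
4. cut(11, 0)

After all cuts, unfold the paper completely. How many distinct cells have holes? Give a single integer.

Op 1 fold_left: fold axis v@2; visible region now rows[0,16) x cols[0,2) = 16x2
Op 2 fold_right: fold axis v@1; visible region now rows[0,16) x cols[1,2) = 16x1
Op 3 cut(4, 0): punch at orig (4,1); cuts so far [(4, 1)]; region rows[0,16) x cols[1,2) = 16x1
Op 4 cut(11, 0): punch at orig (11,1); cuts so far [(4, 1), (11, 1)]; region rows[0,16) x cols[1,2) = 16x1
Unfold 1 (reflect across v@1): 4 holes -> [(4, 0), (4, 1), (11, 0), (11, 1)]
Unfold 2 (reflect across v@2): 8 holes -> [(4, 0), (4, 1), (4, 2), (4, 3), (11, 0), (11, 1), (11, 2), (11, 3)]

Answer: 8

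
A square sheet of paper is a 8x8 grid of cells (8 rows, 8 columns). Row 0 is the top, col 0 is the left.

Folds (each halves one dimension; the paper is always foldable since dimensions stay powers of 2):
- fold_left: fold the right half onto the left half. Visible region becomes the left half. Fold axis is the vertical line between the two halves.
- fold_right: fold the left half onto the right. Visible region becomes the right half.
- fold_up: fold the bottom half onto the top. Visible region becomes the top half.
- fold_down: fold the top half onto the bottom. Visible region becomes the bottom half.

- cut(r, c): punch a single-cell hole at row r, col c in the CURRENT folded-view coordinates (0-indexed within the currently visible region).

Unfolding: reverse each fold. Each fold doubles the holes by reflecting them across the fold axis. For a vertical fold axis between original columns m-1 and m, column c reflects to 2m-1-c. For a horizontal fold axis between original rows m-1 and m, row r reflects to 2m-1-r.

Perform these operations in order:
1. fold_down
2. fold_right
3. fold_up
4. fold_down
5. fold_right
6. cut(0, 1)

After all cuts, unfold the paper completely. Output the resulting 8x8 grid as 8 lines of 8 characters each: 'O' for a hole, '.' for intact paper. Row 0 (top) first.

Answer: O..OO..O
O..OO..O
O..OO..O
O..OO..O
O..OO..O
O..OO..O
O..OO..O
O..OO..O

Derivation:
Op 1 fold_down: fold axis h@4; visible region now rows[4,8) x cols[0,8) = 4x8
Op 2 fold_right: fold axis v@4; visible region now rows[4,8) x cols[4,8) = 4x4
Op 3 fold_up: fold axis h@6; visible region now rows[4,6) x cols[4,8) = 2x4
Op 4 fold_down: fold axis h@5; visible region now rows[5,6) x cols[4,8) = 1x4
Op 5 fold_right: fold axis v@6; visible region now rows[5,6) x cols[6,8) = 1x2
Op 6 cut(0, 1): punch at orig (5,7); cuts so far [(5, 7)]; region rows[5,6) x cols[6,8) = 1x2
Unfold 1 (reflect across v@6): 2 holes -> [(5, 4), (5, 7)]
Unfold 2 (reflect across h@5): 4 holes -> [(4, 4), (4, 7), (5, 4), (5, 7)]
Unfold 3 (reflect across h@6): 8 holes -> [(4, 4), (4, 7), (5, 4), (5, 7), (6, 4), (6, 7), (7, 4), (7, 7)]
Unfold 4 (reflect across v@4): 16 holes -> [(4, 0), (4, 3), (4, 4), (4, 7), (5, 0), (5, 3), (5, 4), (5, 7), (6, 0), (6, 3), (6, 4), (6, 7), (7, 0), (7, 3), (7, 4), (7, 7)]
Unfold 5 (reflect across h@4): 32 holes -> [(0, 0), (0, 3), (0, 4), (0, 7), (1, 0), (1, 3), (1, 4), (1, 7), (2, 0), (2, 3), (2, 4), (2, 7), (3, 0), (3, 3), (3, 4), (3, 7), (4, 0), (4, 3), (4, 4), (4, 7), (5, 0), (5, 3), (5, 4), (5, 7), (6, 0), (6, 3), (6, 4), (6, 7), (7, 0), (7, 3), (7, 4), (7, 7)]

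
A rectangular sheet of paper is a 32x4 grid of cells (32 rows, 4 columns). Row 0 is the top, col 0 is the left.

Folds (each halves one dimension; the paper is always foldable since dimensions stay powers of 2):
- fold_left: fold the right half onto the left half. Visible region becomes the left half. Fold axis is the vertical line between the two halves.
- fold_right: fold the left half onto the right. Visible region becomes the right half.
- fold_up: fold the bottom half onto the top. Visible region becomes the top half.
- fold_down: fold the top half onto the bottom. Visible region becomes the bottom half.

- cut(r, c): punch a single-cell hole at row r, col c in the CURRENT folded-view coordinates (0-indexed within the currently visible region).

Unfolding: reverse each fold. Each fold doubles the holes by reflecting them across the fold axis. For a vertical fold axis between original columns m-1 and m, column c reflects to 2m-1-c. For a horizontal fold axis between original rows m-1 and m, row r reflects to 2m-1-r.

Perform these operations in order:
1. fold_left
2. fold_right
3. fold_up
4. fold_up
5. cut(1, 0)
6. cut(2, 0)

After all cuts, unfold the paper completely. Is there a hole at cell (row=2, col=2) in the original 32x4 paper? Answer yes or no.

Answer: yes

Derivation:
Op 1 fold_left: fold axis v@2; visible region now rows[0,32) x cols[0,2) = 32x2
Op 2 fold_right: fold axis v@1; visible region now rows[0,32) x cols[1,2) = 32x1
Op 3 fold_up: fold axis h@16; visible region now rows[0,16) x cols[1,2) = 16x1
Op 4 fold_up: fold axis h@8; visible region now rows[0,8) x cols[1,2) = 8x1
Op 5 cut(1, 0): punch at orig (1,1); cuts so far [(1, 1)]; region rows[0,8) x cols[1,2) = 8x1
Op 6 cut(2, 0): punch at orig (2,1); cuts so far [(1, 1), (2, 1)]; region rows[0,8) x cols[1,2) = 8x1
Unfold 1 (reflect across h@8): 4 holes -> [(1, 1), (2, 1), (13, 1), (14, 1)]
Unfold 2 (reflect across h@16): 8 holes -> [(1, 1), (2, 1), (13, 1), (14, 1), (17, 1), (18, 1), (29, 1), (30, 1)]
Unfold 3 (reflect across v@1): 16 holes -> [(1, 0), (1, 1), (2, 0), (2, 1), (13, 0), (13, 1), (14, 0), (14, 1), (17, 0), (17, 1), (18, 0), (18, 1), (29, 0), (29, 1), (30, 0), (30, 1)]
Unfold 4 (reflect across v@2): 32 holes -> [(1, 0), (1, 1), (1, 2), (1, 3), (2, 0), (2, 1), (2, 2), (2, 3), (13, 0), (13, 1), (13, 2), (13, 3), (14, 0), (14, 1), (14, 2), (14, 3), (17, 0), (17, 1), (17, 2), (17, 3), (18, 0), (18, 1), (18, 2), (18, 3), (29, 0), (29, 1), (29, 2), (29, 3), (30, 0), (30, 1), (30, 2), (30, 3)]
Holes: [(1, 0), (1, 1), (1, 2), (1, 3), (2, 0), (2, 1), (2, 2), (2, 3), (13, 0), (13, 1), (13, 2), (13, 3), (14, 0), (14, 1), (14, 2), (14, 3), (17, 0), (17, 1), (17, 2), (17, 3), (18, 0), (18, 1), (18, 2), (18, 3), (29, 0), (29, 1), (29, 2), (29, 3), (30, 0), (30, 1), (30, 2), (30, 3)]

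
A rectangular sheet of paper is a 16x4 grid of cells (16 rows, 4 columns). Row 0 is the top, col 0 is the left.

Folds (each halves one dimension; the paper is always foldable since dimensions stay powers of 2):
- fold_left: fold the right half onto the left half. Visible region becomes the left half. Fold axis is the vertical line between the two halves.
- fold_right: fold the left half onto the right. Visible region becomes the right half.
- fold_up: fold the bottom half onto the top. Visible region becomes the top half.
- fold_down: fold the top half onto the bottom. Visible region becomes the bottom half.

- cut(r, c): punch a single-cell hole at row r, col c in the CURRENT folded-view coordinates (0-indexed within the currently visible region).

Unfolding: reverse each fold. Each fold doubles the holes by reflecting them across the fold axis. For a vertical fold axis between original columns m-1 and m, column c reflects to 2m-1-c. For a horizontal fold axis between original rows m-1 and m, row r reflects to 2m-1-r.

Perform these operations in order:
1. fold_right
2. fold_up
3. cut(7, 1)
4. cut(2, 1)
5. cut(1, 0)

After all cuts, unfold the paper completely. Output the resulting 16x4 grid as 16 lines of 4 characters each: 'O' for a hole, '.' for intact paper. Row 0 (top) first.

Op 1 fold_right: fold axis v@2; visible region now rows[0,16) x cols[2,4) = 16x2
Op 2 fold_up: fold axis h@8; visible region now rows[0,8) x cols[2,4) = 8x2
Op 3 cut(7, 1): punch at orig (7,3); cuts so far [(7, 3)]; region rows[0,8) x cols[2,4) = 8x2
Op 4 cut(2, 1): punch at orig (2,3); cuts so far [(2, 3), (7, 3)]; region rows[0,8) x cols[2,4) = 8x2
Op 5 cut(1, 0): punch at orig (1,2); cuts so far [(1, 2), (2, 3), (7, 3)]; region rows[0,8) x cols[2,4) = 8x2
Unfold 1 (reflect across h@8): 6 holes -> [(1, 2), (2, 3), (7, 3), (8, 3), (13, 3), (14, 2)]
Unfold 2 (reflect across v@2): 12 holes -> [(1, 1), (1, 2), (2, 0), (2, 3), (7, 0), (7, 3), (8, 0), (8, 3), (13, 0), (13, 3), (14, 1), (14, 2)]

Answer: ....
.OO.
O..O
....
....
....
....
O..O
O..O
....
....
....
....
O..O
.OO.
....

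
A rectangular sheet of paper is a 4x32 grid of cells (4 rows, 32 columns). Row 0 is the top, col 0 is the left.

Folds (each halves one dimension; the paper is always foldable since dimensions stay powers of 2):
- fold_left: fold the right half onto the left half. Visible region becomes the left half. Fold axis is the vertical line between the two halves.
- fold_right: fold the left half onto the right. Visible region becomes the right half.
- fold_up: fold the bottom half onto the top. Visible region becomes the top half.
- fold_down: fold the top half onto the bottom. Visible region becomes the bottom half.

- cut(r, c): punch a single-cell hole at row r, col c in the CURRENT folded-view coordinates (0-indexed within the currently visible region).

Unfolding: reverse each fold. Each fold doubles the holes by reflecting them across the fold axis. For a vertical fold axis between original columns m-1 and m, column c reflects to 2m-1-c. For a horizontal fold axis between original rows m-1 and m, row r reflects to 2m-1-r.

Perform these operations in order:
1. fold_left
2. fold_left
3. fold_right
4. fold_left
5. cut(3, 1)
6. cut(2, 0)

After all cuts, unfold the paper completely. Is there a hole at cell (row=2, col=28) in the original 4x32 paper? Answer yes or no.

Op 1 fold_left: fold axis v@16; visible region now rows[0,4) x cols[0,16) = 4x16
Op 2 fold_left: fold axis v@8; visible region now rows[0,4) x cols[0,8) = 4x8
Op 3 fold_right: fold axis v@4; visible region now rows[0,4) x cols[4,8) = 4x4
Op 4 fold_left: fold axis v@6; visible region now rows[0,4) x cols[4,6) = 4x2
Op 5 cut(3, 1): punch at orig (3,5); cuts so far [(3, 5)]; region rows[0,4) x cols[4,6) = 4x2
Op 6 cut(2, 0): punch at orig (2,4); cuts so far [(2, 4), (3, 5)]; region rows[0,4) x cols[4,6) = 4x2
Unfold 1 (reflect across v@6): 4 holes -> [(2, 4), (2, 7), (3, 5), (3, 6)]
Unfold 2 (reflect across v@4): 8 holes -> [(2, 0), (2, 3), (2, 4), (2, 7), (3, 1), (3, 2), (3, 5), (3, 6)]
Unfold 3 (reflect across v@8): 16 holes -> [(2, 0), (2, 3), (2, 4), (2, 7), (2, 8), (2, 11), (2, 12), (2, 15), (3, 1), (3, 2), (3, 5), (3, 6), (3, 9), (3, 10), (3, 13), (3, 14)]
Unfold 4 (reflect across v@16): 32 holes -> [(2, 0), (2, 3), (2, 4), (2, 7), (2, 8), (2, 11), (2, 12), (2, 15), (2, 16), (2, 19), (2, 20), (2, 23), (2, 24), (2, 27), (2, 28), (2, 31), (3, 1), (3, 2), (3, 5), (3, 6), (3, 9), (3, 10), (3, 13), (3, 14), (3, 17), (3, 18), (3, 21), (3, 22), (3, 25), (3, 26), (3, 29), (3, 30)]
Holes: [(2, 0), (2, 3), (2, 4), (2, 7), (2, 8), (2, 11), (2, 12), (2, 15), (2, 16), (2, 19), (2, 20), (2, 23), (2, 24), (2, 27), (2, 28), (2, 31), (3, 1), (3, 2), (3, 5), (3, 6), (3, 9), (3, 10), (3, 13), (3, 14), (3, 17), (3, 18), (3, 21), (3, 22), (3, 25), (3, 26), (3, 29), (3, 30)]

Answer: yes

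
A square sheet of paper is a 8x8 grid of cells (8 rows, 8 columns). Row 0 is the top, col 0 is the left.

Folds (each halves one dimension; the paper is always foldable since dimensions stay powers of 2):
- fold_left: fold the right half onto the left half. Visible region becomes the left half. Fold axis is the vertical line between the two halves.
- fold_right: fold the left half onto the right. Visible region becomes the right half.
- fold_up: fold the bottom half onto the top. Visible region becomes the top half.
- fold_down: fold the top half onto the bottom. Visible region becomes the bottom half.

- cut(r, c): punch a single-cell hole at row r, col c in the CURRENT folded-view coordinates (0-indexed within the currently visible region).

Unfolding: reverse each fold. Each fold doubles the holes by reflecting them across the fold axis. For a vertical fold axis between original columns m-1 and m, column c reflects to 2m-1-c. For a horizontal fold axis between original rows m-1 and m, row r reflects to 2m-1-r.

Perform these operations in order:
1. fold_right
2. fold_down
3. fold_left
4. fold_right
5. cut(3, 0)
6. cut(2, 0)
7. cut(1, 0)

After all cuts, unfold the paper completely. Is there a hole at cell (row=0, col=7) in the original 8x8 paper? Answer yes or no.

Op 1 fold_right: fold axis v@4; visible region now rows[0,8) x cols[4,8) = 8x4
Op 2 fold_down: fold axis h@4; visible region now rows[4,8) x cols[4,8) = 4x4
Op 3 fold_left: fold axis v@6; visible region now rows[4,8) x cols[4,6) = 4x2
Op 4 fold_right: fold axis v@5; visible region now rows[4,8) x cols[5,6) = 4x1
Op 5 cut(3, 0): punch at orig (7,5); cuts so far [(7, 5)]; region rows[4,8) x cols[5,6) = 4x1
Op 6 cut(2, 0): punch at orig (6,5); cuts so far [(6, 5), (7, 5)]; region rows[4,8) x cols[5,6) = 4x1
Op 7 cut(1, 0): punch at orig (5,5); cuts so far [(5, 5), (6, 5), (7, 5)]; region rows[4,8) x cols[5,6) = 4x1
Unfold 1 (reflect across v@5): 6 holes -> [(5, 4), (5, 5), (6, 4), (6, 5), (7, 4), (7, 5)]
Unfold 2 (reflect across v@6): 12 holes -> [(5, 4), (5, 5), (5, 6), (5, 7), (6, 4), (6, 5), (6, 6), (6, 7), (7, 4), (7, 5), (7, 6), (7, 7)]
Unfold 3 (reflect across h@4): 24 holes -> [(0, 4), (0, 5), (0, 6), (0, 7), (1, 4), (1, 5), (1, 6), (1, 7), (2, 4), (2, 5), (2, 6), (2, 7), (5, 4), (5, 5), (5, 6), (5, 7), (6, 4), (6, 5), (6, 6), (6, 7), (7, 4), (7, 5), (7, 6), (7, 7)]
Unfold 4 (reflect across v@4): 48 holes -> [(0, 0), (0, 1), (0, 2), (0, 3), (0, 4), (0, 5), (0, 6), (0, 7), (1, 0), (1, 1), (1, 2), (1, 3), (1, 4), (1, 5), (1, 6), (1, 7), (2, 0), (2, 1), (2, 2), (2, 3), (2, 4), (2, 5), (2, 6), (2, 7), (5, 0), (5, 1), (5, 2), (5, 3), (5, 4), (5, 5), (5, 6), (5, 7), (6, 0), (6, 1), (6, 2), (6, 3), (6, 4), (6, 5), (6, 6), (6, 7), (7, 0), (7, 1), (7, 2), (7, 3), (7, 4), (7, 5), (7, 6), (7, 7)]
Holes: [(0, 0), (0, 1), (0, 2), (0, 3), (0, 4), (0, 5), (0, 6), (0, 7), (1, 0), (1, 1), (1, 2), (1, 3), (1, 4), (1, 5), (1, 6), (1, 7), (2, 0), (2, 1), (2, 2), (2, 3), (2, 4), (2, 5), (2, 6), (2, 7), (5, 0), (5, 1), (5, 2), (5, 3), (5, 4), (5, 5), (5, 6), (5, 7), (6, 0), (6, 1), (6, 2), (6, 3), (6, 4), (6, 5), (6, 6), (6, 7), (7, 0), (7, 1), (7, 2), (7, 3), (7, 4), (7, 5), (7, 6), (7, 7)]

Answer: yes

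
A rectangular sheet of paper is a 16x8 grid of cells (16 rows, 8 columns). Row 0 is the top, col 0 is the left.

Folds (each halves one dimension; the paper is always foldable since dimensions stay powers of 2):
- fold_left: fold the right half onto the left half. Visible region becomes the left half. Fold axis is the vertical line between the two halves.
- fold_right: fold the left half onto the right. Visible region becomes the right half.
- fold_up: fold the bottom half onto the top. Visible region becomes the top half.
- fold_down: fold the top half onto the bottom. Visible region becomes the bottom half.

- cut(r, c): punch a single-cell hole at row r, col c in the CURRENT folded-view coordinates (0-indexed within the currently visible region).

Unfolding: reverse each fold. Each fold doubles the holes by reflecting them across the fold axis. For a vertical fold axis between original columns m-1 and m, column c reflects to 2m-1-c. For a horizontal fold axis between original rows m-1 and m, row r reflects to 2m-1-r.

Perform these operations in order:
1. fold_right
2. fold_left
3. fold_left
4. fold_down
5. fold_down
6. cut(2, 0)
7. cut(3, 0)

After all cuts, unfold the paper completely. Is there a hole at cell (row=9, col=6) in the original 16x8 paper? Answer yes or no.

Op 1 fold_right: fold axis v@4; visible region now rows[0,16) x cols[4,8) = 16x4
Op 2 fold_left: fold axis v@6; visible region now rows[0,16) x cols[4,6) = 16x2
Op 3 fold_left: fold axis v@5; visible region now rows[0,16) x cols[4,5) = 16x1
Op 4 fold_down: fold axis h@8; visible region now rows[8,16) x cols[4,5) = 8x1
Op 5 fold_down: fold axis h@12; visible region now rows[12,16) x cols[4,5) = 4x1
Op 6 cut(2, 0): punch at orig (14,4); cuts so far [(14, 4)]; region rows[12,16) x cols[4,5) = 4x1
Op 7 cut(3, 0): punch at orig (15,4); cuts so far [(14, 4), (15, 4)]; region rows[12,16) x cols[4,5) = 4x1
Unfold 1 (reflect across h@12): 4 holes -> [(8, 4), (9, 4), (14, 4), (15, 4)]
Unfold 2 (reflect across h@8): 8 holes -> [(0, 4), (1, 4), (6, 4), (7, 4), (8, 4), (9, 4), (14, 4), (15, 4)]
Unfold 3 (reflect across v@5): 16 holes -> [(0, 4), (0, 5), (1, 4), (1, 5), (6, 4), (6, 5), (7, 4), (7, 5), (8, 4), (8, 5), (9, 4), (9, 5), (14, 4), (14, 5), (15, 4), (15, 5)]
Unfold 4 (reflect across v@6): 32 holes -> [(0, 4), (0, 5), (0, 6), (0, 7), (1, 4), (1, 5), (1, 6), (1, 7), (6, 4), (6, 5), (6, 6), (6, 7), (7, 4), (7, 5), (7, 6), (7, 7), (8, 4), (8, 5), (8, 6), (8, 7), (9, 4), (9, 5), (9, 6), (9, 7), (14, 4), (14, 5), (14, 6), (14, 7), (15, 4), (15, 5), (15, 6), (15, 7)]
Unfold 5 (reflect across v@4): 64 holes -> [(0, 0), (0, 1), (0, 2), (0, 3), (0, 4), (0, 5), (0, 6), (0, 7), (1, 0), (1, 1), (1, 2), (1, 3), (1, 4), (1, 5), (1, 6), (1, 7), (6, 0), (6, 1), (6, 2), (6, 3), (6, 4), (6, 5), (6, 6), (6, 7), (7, 0), (7, 1), (7, 2), (7, 3), (7, 4), (7, 5), (7, 6), (7, 7), (8, 0), (8, 1), (8, 2), (8, 3), (8, 4), (8, 5), (8, 6), (8, 7), (9, 0), (9, 1), (9, 2), (9, 3), (9, 4), (9, 5), (9, 6), (9, 7), (14, 0), (14, 1), (14, 2), (14, 3), (14, 4), (14, 5), (14, 6), (14, 7), (15, 0), (15, 1), (15, 2), (15, 3), (15, 4), (15, 5), (15, 6), (15, 7)]
Holes: [(0, 0), (0, 1), (0, 2), (0, 3), (0, 4), (0, 5), (0, 6), (0, 7), (1, 0), (1, 1), (1, 2), (1, 3), (1, 4), (1, 5), (1, 6), (1, 7), (6, 0), (6, 1), (6, 2), (6, 3), (6, 4), (6, 5), (6, 6), (6, 7), (7, 0), (7, 1), (7, 2), (7, 3), (7, 4), (7, 5), (7, 6), (7, 7), (8, 0), (8, 1), (8, 2), (8, 3), (8, 4), (8, 5), (8, 6), (8, 7), (9, 0), (9, 1), (9, 2), (9, 3), (9, 4), (9, 5), (9, 6), (9, 7), (14, 0), (14, 1), (14, 2), (14, 3), (14, 4), (14, 5), (14, 6), (14, 7), (15, 0), (15, 1), (15, 2), (15, 3), (15, 4), (15, 5), (15, 6), (15, 7)]

Answer: yes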